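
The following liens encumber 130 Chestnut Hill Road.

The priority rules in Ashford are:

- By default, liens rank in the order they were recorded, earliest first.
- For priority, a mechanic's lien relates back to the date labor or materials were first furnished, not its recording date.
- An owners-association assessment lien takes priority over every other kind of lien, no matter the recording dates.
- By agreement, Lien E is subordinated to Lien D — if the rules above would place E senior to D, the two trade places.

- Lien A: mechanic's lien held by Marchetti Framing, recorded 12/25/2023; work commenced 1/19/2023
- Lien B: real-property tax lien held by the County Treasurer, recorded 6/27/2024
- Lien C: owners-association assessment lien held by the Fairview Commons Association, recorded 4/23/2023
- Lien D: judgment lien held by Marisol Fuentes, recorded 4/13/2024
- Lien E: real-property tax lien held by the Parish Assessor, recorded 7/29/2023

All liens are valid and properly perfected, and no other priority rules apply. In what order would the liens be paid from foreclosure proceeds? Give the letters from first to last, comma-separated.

C, A, D, E, B

Effective dates after the stated exceptions: A's effective date is 1/19/2023, when work began.
C is an owners-association assessment lien, so it outranks all other liens regardless of date.
Among the remaining liens, by effective date: A (1/19/2023), E (7/29/2023), D (4/13/2024), B (6/27/2024).
E is senior to D before the subordination, so the two trade places.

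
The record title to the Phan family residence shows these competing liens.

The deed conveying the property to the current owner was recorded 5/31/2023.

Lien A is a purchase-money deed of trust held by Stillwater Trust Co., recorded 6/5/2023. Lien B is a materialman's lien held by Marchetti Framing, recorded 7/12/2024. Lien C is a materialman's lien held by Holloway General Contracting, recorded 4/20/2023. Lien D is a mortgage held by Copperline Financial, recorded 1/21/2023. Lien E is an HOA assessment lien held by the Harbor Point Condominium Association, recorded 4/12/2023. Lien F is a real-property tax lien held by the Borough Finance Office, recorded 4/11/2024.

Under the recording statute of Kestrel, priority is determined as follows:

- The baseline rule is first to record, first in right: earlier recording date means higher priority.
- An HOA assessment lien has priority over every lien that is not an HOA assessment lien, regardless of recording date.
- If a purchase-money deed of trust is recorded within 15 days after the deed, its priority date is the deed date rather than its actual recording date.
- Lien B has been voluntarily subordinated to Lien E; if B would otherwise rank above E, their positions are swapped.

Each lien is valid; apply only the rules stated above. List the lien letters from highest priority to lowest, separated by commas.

E, D, C, A, F, B

First, effective dates: A relates back to the deed date 5/31/2023.
E is an HOA assessment lien and takes priority over every other lien.
The other liens, earliest effective date first: D (1/21/2023), C (4/20/2023), A (5/31/2023), F (4/11/2024), B (7/12/2024).
B is already junior to E, so the subordination agreement changes nothing.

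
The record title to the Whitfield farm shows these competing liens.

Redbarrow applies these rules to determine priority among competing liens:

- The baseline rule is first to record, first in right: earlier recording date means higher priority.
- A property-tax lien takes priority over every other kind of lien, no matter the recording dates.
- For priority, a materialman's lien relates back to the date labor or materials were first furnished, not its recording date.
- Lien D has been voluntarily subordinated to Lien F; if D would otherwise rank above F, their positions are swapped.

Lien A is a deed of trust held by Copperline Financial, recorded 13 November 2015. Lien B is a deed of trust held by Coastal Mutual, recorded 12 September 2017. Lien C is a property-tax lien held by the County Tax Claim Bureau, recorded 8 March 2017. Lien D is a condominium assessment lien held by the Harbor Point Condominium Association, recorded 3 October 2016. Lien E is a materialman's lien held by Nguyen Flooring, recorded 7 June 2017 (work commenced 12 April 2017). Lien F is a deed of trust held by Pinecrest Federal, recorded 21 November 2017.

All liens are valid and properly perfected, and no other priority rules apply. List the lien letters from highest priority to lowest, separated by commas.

First, effective dates: E is treated as recorded 12 April 2017, the work-commencement date.
C is a property-tax lien and takes priority over every other lien.
Remaining liens by effective date: A (13 November 2015), D (3 October 2016), E (12 April 2017), B (12 September 2017), F (21 November 2017).
D is senior to F before the subordination, so the two trade places.

C, A, F, E, B, D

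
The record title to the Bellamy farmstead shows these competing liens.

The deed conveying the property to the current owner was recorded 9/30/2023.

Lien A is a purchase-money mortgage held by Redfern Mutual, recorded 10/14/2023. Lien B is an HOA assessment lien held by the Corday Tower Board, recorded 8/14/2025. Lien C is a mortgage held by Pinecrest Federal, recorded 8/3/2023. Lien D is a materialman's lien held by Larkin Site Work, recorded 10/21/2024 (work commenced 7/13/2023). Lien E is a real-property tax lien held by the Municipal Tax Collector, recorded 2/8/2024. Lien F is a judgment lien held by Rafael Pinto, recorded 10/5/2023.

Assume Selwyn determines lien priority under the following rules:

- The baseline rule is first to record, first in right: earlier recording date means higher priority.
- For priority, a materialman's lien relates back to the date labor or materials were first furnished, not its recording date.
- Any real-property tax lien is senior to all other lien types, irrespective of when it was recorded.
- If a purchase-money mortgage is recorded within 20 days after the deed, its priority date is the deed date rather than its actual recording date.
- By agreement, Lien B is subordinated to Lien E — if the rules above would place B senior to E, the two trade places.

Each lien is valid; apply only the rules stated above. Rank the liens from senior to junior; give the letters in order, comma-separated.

Adjusting effective dates: A relates back to the deed date 9/30/2023; D relates back to 7/13/2023 (work commenced).
As a real-property tax lien, E is senior to every other lien.
Remaining liens by effective date: D (7/13/2023), C (8/3/2023), A (9/30/2023), F (10/5/2023), B (8/14/2025).
B is already junior to E, so the subordination agreement changes nothing.

E, D, C, A, F, B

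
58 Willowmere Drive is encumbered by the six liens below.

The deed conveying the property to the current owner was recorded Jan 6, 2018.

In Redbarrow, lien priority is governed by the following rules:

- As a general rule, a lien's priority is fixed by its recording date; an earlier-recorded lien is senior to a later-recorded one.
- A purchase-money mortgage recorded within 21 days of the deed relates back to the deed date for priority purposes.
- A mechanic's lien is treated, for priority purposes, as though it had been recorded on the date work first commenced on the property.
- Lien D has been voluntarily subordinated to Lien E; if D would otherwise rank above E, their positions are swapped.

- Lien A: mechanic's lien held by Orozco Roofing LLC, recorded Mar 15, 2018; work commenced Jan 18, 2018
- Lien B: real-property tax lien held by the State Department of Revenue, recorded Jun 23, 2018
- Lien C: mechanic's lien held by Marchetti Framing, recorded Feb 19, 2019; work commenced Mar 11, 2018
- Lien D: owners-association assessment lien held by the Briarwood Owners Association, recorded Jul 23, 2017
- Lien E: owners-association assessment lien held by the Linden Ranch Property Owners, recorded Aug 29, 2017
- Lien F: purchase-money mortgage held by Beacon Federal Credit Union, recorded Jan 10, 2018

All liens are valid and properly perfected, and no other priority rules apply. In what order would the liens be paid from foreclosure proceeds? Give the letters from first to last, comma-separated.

E, D, F, A, C, B

Effective dates after the stated exceptions: A relates back to Jan 18, 2018 (work commenced); C is treated as recorded Mar 11, 2018, the work-commencement date; F's effective date is the deed date, Jan 6, 2018.
Ordering by effective date: D (Jul 23, 2017), E (Aug 29, 2017), F (Jan 6, 2018), A (Jan 18, 2018), C (Mar 11, 2018), B (Jun 23, 2018).
The subordination applies — D was senior to E — so D and E swap.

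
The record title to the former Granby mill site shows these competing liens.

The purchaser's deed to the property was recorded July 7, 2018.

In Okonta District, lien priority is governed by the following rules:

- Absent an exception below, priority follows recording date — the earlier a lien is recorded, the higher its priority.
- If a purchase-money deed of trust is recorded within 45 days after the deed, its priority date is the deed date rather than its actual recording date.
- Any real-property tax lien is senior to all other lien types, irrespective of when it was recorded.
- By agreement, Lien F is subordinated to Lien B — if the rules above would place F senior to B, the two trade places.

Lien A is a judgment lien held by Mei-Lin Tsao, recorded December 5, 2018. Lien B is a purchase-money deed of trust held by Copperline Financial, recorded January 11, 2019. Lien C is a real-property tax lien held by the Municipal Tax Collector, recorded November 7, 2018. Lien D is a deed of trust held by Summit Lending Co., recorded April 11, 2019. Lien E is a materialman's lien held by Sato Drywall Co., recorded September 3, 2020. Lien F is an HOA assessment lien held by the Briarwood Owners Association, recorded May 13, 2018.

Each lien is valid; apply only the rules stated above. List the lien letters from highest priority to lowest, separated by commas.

C, B, A, F, D, E

Adjusting effective dates: B missed the 45-day window (188 days after the deed), so its recording date stands.
C, as a real-property tax lien, has superpriority and ranks first.
Remaining liens by effective date: F (May 13, 2018), A (December 5, 2018), B (January 11, 2019), D (April 11, 2019), E (September 3, 2020).
F would otherwise be senior to B, so under the subordination agreement F and B exchange positions.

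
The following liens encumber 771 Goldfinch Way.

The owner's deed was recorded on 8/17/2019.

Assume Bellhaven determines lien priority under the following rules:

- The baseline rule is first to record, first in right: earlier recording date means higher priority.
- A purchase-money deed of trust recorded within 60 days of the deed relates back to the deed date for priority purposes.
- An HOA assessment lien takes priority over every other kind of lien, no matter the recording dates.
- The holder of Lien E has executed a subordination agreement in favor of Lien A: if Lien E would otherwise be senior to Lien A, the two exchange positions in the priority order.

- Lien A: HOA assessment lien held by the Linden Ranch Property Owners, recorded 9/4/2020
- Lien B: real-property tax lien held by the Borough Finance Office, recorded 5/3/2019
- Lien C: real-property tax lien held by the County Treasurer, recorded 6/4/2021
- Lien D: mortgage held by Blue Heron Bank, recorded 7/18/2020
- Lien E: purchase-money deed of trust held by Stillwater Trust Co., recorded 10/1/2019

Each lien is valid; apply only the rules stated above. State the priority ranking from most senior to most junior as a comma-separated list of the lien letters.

A, B, E, D, C

Effective dates after the stated exceptions: E relates back to the deed date 8/17/2019.
A is an HOA assessment lien and takes priority over every other lien.
Remaining liens by effective date: B (5/3/2019), E (8/17/2019), D (7/18/2020), C (6/4/2021).
E is already junior to A, so the subordination agreement changes nothing.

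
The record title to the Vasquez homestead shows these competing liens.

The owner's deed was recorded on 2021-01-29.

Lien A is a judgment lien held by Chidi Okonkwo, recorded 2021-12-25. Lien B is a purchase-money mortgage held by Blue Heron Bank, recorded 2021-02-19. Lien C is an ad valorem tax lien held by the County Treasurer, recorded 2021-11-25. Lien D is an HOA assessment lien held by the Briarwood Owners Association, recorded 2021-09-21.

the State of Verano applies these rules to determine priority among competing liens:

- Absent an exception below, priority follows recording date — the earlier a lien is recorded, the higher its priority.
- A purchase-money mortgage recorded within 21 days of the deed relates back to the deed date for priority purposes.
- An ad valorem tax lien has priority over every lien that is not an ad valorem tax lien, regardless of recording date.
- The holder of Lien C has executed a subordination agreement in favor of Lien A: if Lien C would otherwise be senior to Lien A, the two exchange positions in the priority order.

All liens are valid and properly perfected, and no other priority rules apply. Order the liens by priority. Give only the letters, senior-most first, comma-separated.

A, B, D, C

Effective dates after the stated exceptions: B was recorded within the 21-day window, so its effective date is the deed date 2021-01-29.
C is an ad valorem tax lien, so it outranks all other liens regardless of date.
The other liens, earliest effective date first: B (2021-01-29), D (2021-09-21), A (2021-12-25).
Because C would otherwise rank above A, the subordination swaps them.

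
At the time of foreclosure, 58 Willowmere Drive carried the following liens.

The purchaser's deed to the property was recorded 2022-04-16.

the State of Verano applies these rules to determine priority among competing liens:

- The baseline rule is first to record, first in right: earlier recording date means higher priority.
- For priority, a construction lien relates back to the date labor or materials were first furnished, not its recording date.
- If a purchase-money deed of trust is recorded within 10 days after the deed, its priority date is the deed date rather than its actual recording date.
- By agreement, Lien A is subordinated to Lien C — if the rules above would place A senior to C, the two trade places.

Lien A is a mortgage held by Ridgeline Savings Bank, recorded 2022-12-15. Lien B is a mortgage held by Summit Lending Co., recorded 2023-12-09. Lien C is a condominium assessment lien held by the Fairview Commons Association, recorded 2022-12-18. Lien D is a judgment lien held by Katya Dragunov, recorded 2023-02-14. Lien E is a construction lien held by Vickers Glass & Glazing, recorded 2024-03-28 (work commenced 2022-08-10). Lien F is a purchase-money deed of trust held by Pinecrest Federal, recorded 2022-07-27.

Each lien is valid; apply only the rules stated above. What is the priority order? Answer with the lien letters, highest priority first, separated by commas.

F, E, C, A, D, B

First, effective dates: E's effective date is 2022-08-10, when work began; F was recorded 102 days after the deed, outside the 10-day window, so it keeps its recording date.
By effective date: F (2022-07-27), E (2022-08-10), A (2022-12-15), C (2022-12-18), D (2023-02-14), B (2023-12-09).
A would otherwise be senior to C, so under the subordination agreement A and C exchange positions.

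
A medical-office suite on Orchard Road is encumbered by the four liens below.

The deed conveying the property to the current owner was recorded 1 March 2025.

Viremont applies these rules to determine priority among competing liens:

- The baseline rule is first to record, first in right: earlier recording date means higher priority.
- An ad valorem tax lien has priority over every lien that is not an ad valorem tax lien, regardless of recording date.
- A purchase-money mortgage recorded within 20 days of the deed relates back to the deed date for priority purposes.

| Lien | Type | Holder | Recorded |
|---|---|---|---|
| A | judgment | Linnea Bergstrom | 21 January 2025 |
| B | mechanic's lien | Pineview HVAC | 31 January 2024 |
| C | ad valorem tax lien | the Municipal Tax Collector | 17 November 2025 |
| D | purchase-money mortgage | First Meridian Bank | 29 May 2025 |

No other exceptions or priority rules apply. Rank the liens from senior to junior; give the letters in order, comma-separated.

C, B, A, D

Effective dates after the stated exceptions: D was recorded 89 days after the deed — beyond 20 days — so no relation-back applies.
C is an ad valorem tax lien and takes priority over every other lien.
Ordering the rest by effective date: B (31 January 2024), A (21 January 2025), D (29 May 2025).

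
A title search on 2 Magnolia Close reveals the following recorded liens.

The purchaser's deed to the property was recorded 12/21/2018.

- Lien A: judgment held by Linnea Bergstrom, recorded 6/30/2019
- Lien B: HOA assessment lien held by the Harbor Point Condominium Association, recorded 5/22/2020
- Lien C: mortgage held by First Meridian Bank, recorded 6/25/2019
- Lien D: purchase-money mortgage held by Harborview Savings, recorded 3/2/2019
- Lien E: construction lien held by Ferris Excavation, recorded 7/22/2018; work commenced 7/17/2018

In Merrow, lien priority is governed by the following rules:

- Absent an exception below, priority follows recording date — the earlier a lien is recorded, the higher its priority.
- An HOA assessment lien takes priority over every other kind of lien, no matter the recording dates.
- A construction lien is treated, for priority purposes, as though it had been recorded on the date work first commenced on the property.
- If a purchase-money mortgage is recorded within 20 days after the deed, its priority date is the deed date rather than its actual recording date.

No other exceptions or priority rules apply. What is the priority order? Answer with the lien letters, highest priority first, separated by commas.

Effective dates after the stated exceptions: D was recorded 71 days after the deed, outside the 20-day window, so it keeps its recording date; E relates back to 7/17/2018 (work commenced).
B, as an HOA assessment lien, has superpriority and ranks first.
Remaining liens by effective date: E (7/17/2018), D (3/2/2019), C (6/25/2019), A (6/30/2019).

B, E, D, C, A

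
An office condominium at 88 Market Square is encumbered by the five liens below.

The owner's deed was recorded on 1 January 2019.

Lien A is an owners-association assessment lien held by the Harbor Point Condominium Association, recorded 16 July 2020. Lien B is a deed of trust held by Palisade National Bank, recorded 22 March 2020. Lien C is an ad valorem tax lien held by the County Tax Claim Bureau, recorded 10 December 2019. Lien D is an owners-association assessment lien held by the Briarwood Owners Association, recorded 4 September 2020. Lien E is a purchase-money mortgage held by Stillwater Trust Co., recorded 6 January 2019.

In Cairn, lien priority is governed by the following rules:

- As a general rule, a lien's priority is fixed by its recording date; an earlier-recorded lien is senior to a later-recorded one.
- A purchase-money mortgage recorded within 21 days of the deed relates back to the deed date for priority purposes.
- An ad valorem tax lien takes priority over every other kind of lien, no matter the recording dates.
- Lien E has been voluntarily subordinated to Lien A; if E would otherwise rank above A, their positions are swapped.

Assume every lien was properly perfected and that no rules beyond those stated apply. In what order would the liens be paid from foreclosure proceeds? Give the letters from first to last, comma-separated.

Effective dates: E relates back to the deed date 1 January 2019.
C, as an ad valorem tax lien, has superpriority and ranks first.
Remaining liens by effective date: E (1 January 2019), B (22 March 2020), A (16 July 2020), D (4 September 2020).
E is senior to A before the subordination, so the two trade places.

C, A, B, E, D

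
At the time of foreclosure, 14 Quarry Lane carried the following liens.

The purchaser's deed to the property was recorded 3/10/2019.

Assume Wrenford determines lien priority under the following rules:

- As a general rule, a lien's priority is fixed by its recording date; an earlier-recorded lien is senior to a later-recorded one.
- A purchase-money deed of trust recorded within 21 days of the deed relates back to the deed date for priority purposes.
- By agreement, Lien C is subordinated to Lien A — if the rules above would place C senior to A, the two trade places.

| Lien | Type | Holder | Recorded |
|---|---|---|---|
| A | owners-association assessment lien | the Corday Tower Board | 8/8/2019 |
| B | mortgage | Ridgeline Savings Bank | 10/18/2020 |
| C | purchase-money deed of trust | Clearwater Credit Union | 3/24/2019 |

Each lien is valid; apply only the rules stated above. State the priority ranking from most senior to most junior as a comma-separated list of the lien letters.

A, C, B

Adjusting effective dates: C's effective date is the deed date, 3/10/2019.
Ordering by effective date: C (3/10/2019), A (8/8/2019), B (10/18/2020).
Because C would otherwise rank above A, the subordination swaps them.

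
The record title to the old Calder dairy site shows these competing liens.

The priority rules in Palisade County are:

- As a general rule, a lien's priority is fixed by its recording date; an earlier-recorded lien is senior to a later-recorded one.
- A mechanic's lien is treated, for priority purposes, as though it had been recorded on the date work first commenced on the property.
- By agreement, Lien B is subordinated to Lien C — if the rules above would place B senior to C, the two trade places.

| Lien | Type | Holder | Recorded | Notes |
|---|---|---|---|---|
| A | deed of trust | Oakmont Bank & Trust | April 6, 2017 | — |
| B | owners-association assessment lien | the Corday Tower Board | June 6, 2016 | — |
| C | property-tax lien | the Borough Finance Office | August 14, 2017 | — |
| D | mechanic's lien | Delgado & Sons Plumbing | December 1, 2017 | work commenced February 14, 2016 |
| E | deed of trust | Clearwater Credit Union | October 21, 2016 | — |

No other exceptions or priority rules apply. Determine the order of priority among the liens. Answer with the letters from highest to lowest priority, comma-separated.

D, C, E, A, B

Adjusting effective dates: D relates back to February 14, 2016 (work commenced).
Ordering by effective date: D (February 14, 2016), B (June 6, 2016), E (October 21, 2016), A (April 6, 2017), C (August 14, 2017).
Because B would otherwise rank above C, the subordination swaps them.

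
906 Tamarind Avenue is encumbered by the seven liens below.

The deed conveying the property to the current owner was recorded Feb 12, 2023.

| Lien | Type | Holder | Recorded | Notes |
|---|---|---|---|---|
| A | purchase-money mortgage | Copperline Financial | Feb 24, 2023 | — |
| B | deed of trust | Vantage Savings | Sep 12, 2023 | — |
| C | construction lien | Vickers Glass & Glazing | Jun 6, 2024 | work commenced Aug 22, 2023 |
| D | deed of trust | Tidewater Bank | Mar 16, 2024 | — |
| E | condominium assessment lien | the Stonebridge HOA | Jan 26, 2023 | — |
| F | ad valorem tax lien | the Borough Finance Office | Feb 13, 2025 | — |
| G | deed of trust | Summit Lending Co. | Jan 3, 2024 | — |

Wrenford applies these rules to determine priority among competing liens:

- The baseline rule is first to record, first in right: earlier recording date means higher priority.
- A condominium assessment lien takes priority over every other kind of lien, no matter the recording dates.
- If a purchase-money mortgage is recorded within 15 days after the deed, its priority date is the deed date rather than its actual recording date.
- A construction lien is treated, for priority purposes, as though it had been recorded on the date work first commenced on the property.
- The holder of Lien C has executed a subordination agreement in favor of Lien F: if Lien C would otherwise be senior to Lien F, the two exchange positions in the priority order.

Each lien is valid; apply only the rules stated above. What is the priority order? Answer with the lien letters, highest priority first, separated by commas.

Effective dates: A relates back to the deed date Feb 12, 2023; C is treated as recorded Aug 22, 2023, the work-commencement date.
E, as a condominium assessment lien, has superpriority and ranks first.
The other liens, earliest effective date first: A (Feb 12, 2023), C (Aug 22, 2023), B (Sep 12, 2023), G (Jan 3, 2024), D (Mar 16, 2024), F (Feb 13, 2025).
C would otherwise be senior to F, so under the subordination agreement C and F exchange positions.

E, A, F, B, G, D, C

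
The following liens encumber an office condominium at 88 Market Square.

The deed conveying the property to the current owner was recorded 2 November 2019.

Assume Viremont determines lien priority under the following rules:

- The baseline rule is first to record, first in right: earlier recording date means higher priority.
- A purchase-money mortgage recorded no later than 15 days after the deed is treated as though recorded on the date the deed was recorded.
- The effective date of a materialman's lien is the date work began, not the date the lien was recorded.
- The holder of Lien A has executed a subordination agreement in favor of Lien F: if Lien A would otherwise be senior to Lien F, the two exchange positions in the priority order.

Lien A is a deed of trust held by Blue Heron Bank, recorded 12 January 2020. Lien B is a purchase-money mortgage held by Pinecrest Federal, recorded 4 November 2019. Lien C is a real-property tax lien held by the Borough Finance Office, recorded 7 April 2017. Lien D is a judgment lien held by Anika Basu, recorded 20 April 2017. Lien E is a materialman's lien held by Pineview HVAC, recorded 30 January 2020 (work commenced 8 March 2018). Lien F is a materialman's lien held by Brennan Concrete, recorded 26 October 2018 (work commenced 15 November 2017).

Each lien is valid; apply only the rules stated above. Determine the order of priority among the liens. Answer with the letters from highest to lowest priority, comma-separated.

C, D, F, E, B, A

Effective dates after the stated exceptions: B was recorded within the 15-day window, so its effective date is the deed date 2 November 2019; E relates back to 8 March 2018 (work commenced); F's effective date is 15 November 2017, when work began.
By effective date, earliest first: C (7 April 2017), D (20 April 2017), F (15 November 2017), E (8 March 2018), B (2 November 2019), A (12 January 2020).
Since A is not senior to F, the subordination leaves the order unchanged.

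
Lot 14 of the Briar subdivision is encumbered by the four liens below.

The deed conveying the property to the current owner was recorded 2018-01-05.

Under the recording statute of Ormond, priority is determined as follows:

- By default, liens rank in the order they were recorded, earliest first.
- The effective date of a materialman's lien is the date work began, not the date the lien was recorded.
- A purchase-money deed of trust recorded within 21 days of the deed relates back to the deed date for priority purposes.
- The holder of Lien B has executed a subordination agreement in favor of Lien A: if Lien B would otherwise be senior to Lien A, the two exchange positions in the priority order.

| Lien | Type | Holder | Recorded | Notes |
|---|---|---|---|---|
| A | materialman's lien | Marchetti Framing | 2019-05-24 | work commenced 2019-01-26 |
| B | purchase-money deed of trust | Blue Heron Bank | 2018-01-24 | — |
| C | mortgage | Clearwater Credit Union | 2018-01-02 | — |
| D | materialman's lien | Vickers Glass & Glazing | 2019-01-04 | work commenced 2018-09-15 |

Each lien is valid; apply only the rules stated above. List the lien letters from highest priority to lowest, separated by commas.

C, A, D, B

Effective dates: A relates back to 2019-01-26 (work commenced); B was recorded within the 21-day window, so its effective date is the deed date 2018-01-05; D relates back to 2018-09-15 (work commenced).
By effective date: C (2018-01-02), B (2018-01-05), D (2018-09-15), A (2019-01-26).
The subordination applies — B was senior to A — so B and A swap.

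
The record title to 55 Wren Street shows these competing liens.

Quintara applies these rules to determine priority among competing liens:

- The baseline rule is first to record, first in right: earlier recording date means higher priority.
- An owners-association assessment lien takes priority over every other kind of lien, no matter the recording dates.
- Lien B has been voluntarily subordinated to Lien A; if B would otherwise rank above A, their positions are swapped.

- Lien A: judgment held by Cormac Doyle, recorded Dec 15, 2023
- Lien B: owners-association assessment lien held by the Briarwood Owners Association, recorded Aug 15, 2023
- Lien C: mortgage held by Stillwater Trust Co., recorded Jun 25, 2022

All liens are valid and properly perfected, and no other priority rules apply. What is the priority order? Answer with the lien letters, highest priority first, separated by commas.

A, C, B

B, as an owners-association assessment lien, has superpriority and ranks first.
The other liens, earliest effective date first: C (Jun 25, 2022), A (Dec 15, 2023).
Because B would otherwise rank above A, the subordination swaps them.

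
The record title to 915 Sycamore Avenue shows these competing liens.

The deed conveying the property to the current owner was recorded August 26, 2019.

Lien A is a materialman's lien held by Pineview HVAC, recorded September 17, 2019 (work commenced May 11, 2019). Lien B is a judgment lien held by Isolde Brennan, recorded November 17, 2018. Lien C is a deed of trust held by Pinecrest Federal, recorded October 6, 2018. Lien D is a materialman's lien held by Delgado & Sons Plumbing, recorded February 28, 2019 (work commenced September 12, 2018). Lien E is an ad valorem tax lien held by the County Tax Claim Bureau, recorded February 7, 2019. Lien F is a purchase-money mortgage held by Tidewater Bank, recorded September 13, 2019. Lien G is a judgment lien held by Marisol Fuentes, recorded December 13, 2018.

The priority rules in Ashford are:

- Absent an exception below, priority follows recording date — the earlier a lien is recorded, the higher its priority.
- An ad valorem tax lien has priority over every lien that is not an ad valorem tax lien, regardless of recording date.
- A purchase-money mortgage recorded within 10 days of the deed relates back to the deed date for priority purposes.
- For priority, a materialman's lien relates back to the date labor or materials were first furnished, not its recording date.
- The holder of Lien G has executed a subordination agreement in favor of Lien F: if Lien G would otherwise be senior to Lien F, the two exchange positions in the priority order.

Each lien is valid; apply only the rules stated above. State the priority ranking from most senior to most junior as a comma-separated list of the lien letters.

E, D, C, B, F, A, G

First, effective dates: A's effective date is May 11, 2019, when work began; D's effective date is September 12, 2018, when work began; F was recorded 18 days after the deed — beyond 10 days — so no relation-back applies.
E, as an ad valorem tax lien, has superpriority and ranks first.
Ordering the rest by effective date: D (September 12, 2018), C (October 6, 2018), B (November 17, 2018), G (December 13, 2018), A (May 11, 2019), F (September 13, 2019).
G is senior to F before the subordination, so the two trade places.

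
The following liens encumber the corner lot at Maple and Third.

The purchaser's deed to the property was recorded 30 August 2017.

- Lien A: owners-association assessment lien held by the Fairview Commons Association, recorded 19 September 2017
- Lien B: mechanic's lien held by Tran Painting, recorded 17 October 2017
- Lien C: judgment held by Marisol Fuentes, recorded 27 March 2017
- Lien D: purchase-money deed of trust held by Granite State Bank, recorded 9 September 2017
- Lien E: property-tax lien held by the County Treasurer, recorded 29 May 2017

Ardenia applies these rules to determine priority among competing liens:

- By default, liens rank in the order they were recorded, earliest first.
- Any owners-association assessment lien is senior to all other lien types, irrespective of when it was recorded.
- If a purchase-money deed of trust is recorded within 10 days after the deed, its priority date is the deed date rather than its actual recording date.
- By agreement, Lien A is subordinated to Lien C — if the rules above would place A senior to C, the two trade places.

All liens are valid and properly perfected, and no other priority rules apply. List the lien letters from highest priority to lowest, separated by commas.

C, A, E, D, B

Effective dates: D's effective date is the deed date, 30 August 2017.
A is an owners-association assessment lien and takes priority over every other lien.
Remaining liens by effective date: C (27 March 2017), E (29 May 2017), D (30 August 2017), B (17 October 2017).
Because A would otherwise rank above C, the subordination swaps them.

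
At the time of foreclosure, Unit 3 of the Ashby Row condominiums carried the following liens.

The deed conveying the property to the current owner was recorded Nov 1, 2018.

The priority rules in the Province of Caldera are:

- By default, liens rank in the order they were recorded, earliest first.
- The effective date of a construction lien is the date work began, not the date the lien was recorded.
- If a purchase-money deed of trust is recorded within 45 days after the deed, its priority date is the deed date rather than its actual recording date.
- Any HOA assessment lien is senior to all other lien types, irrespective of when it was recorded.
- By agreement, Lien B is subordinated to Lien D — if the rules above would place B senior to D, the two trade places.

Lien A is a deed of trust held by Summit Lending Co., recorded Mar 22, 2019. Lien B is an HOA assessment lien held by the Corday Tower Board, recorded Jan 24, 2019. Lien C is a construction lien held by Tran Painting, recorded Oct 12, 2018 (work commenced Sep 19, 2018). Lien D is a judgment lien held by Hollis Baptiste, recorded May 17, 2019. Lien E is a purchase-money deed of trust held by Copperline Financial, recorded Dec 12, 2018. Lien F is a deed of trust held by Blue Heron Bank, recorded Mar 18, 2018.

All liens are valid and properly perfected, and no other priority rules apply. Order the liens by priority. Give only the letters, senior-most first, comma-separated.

Adjusting effective dates: C is treated as recorded Sep 19, 2018, the work-commencement date; E was recorded within the 45-day window, so its effective date is the deed date Nov 1, 2018.
As an HOA assessment lien, B is senior to every other lien.
The other liens, earliest effective date first: F (Mar 18, 2018), C (Sep 19, 2018), E (Nov 1, 2018), A (Mar 22, 2019), D (May 17, 2019).
B is senior to D before the subordination, so the two trade places.

D, F, C, E, A, B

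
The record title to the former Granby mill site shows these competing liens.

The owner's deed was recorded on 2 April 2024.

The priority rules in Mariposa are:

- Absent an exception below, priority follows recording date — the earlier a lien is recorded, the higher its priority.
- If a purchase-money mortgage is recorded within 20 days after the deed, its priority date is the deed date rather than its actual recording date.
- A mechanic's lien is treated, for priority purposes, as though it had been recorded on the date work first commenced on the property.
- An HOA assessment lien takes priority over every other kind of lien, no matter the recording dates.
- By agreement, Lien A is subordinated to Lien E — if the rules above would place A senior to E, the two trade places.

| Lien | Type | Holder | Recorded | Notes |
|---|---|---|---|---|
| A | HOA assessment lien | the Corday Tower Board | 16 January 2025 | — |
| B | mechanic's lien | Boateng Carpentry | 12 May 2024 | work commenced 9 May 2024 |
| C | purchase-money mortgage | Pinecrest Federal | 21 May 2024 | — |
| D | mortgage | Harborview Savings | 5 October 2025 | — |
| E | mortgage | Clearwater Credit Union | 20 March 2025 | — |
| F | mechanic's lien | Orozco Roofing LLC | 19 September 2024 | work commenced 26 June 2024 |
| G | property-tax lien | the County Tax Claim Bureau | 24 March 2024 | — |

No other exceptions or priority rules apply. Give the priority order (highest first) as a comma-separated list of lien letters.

Effective dates: B is treated as recorded 9 May 2024, the work-commencement date; C was recorded 49 days after the deed — beyond 20 days — so no relation-back applies; F's effective date is 26 June 2024, when work began.
A, as an HOA assessment lien, has superpriority and ranks first.
Ordering the rest by effective date: G (24 March 2024), B (9 May 2024), C (21 May 2024), F (26 June 2024), E (20 March 2025), D (5 October 2025).
A is senior to E before the subordination, so the two trade places.

E, G, B, C, F, A, D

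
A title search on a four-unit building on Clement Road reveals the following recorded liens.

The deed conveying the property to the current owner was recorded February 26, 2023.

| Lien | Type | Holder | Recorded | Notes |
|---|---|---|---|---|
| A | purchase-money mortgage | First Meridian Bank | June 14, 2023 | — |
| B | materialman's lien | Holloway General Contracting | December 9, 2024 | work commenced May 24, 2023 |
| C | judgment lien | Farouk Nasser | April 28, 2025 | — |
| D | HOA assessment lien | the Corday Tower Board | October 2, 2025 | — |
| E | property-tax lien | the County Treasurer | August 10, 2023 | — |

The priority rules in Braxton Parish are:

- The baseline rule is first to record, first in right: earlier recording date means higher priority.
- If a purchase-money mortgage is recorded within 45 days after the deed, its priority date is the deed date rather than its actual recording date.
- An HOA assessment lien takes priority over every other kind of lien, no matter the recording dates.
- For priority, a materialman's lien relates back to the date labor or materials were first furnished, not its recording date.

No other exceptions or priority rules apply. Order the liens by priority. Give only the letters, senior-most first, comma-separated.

D, B, A, E, C

Effective dates after the stated exceptions: A was recorded 108 days after the deed — beyond 45 days — so no relation-back applies; B relates back to May 24, 2023 (work commenced).
D is an HOA assessment lien and takes priority over every other lien.
Ordering the rest by effective date: B (May 24, 2023), A (June 14, 2023), E (August 10, 2023), C (April 28, 2025).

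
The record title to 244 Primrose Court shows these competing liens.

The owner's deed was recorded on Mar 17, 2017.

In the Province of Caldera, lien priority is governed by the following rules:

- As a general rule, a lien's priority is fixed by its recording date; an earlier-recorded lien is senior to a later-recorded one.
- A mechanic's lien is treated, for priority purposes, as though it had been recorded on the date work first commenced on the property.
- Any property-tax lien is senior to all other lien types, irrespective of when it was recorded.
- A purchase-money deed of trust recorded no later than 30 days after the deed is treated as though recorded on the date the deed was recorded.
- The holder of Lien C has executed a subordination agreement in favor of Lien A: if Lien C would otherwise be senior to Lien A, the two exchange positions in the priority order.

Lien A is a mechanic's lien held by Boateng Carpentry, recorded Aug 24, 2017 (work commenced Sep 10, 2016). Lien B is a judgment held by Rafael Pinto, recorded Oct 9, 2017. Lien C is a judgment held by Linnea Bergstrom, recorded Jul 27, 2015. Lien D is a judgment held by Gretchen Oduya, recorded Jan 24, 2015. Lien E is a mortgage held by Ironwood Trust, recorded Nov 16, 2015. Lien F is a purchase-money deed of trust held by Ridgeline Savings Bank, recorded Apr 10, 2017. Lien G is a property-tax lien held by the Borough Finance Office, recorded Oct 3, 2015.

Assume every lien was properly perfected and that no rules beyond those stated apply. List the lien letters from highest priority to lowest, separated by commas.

Effective dates: A relates back to Sep 10, 2016 (work commenced); F's effective date is the deed date, Mar 17, 2017.
As a property-tax lien, G is senior to every other lien.
Ordering the rest by effective date: D (Jan 24, 2015), C (Jul 27, 2015), E (Nov 16, 2015), A (Sep 10, 2016), F (Mar 17, 2017), B (Oct 9, 2017).
C would otherwise be senior to A, so under the subordination agreement C and A exchange positions.

G, D, A, E, C, F, B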